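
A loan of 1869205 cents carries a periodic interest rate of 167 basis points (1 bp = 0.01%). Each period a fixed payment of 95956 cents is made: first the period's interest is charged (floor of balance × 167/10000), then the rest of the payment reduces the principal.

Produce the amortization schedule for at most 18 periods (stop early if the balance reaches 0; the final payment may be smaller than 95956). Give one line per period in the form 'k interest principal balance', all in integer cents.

1 31215 64741 1804464
2 30134 65822 1738642
3 29035 66921 1671721
4 27917 68039 1603682
5 26781 69175 1534507
6 25626 70330 1464177
7 24451 71505 1392672
8 23257 72699 1319973
9 22043 73913 1246060
10 20809 75147 1170913
11 19554 76402 1094511
12 18278 77678 1016833
13 16981 78975 937858
14 15662 80294 857564
15 14321 81635 775929
16 12958 82998 692931
17 11571 84385 608546
18 10162 85794 522752

1. interest=⌊1869205·167/10000⌋=31215; principal=95956-31215=64741; balance=1869205-64741=1804464
2. interest=⌊1804464·167/10000⌋=30134; principal=95956-30134=65822; balance=1804464-65822=1738642
3. interest=⌊1738642·167/10000⌋=29035; principal=95956-29035=66921; balance=1738642-66921=1671721
4. interest=⌊1671721·167/10000⌋=27917; principal=95956-27917=68039; balance=1671721-68039=1603682
5. interest=⌊1603682·167/10000⌋=26781; principal=95956-26781=69175; balance=1603682-69175=1534507
6. interest=⌊1534507·167/10000⌋=25626; principal=95956-25626=70330; balance=1534507-70330=1464177
7. interest=⌊1464177·167/10000⌋=24451; principal=95956-24451=71505; balance=1464177-71505=1392672
8. interest=⌊1392672·167/10000⌋=23257; principal=95956-23257=72699; balance=1392672-72699=1319973
9. interest=⌊1319973·167/10000⌋=22043; principal=95956-22043=73913; balance=1319973-73913=1246060
10. interest=⌊1246060·167/10000⌋=20809; principal=95956-20809=75147; balance=1246060-75147=1170913
11. interest=⌊1170913·167/10000⌋=19554; principal=95956-19554=76402; balance=1170913-76402=1094511
12. interest=⌊1094511·167/10000⌋=18278; principal=95956-18278=77678; balance=1094511-77678=1016833
13. interest=⌊1016833·167/10000⌋=16981; principal=95956-16981=78975; balance=1016833-78975=937858
14. interest=⌊937858·167/10000⌋=15662; principal=95956-15662=80294; balance=937858-80294=857564
15. interest=⌊857564·167/10000⌋=14321; principal=95956-14321=81635; balance=857564-81635=775929
16. interest=⌊775929·167/10000⌋=12958; principal=95956-12958=82998; balance=775929-82998=692931
17. interest=⌊692931·167/10000⌋=11571; principal=95956-11571=84385; balance=692931-84385=608546
18. interest=⌊608546·167/10000⌋=10162; principal=95956-10162=85794; balance=608546-85794=522752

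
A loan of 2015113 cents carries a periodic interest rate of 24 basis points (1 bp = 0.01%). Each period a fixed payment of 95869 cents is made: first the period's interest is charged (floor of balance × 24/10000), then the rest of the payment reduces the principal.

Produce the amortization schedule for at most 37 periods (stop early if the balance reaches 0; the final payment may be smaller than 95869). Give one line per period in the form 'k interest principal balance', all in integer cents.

1 4836 91033 1924080
2 4617 91252 1832828
3 4398 91471 1741357
4 4179 91690 1649667
5 3959 91910 1557757
6 3738 92131 1465626
7 3517 92352 1373274
8 3295 92574 1280700
9 3073 92796 1187904
10 2850 93019 1094885
11 2627 93242 1001643
12 2403 93466 908177
13 2179 93690 814487
14 1954 93915 720572
15 1729 94140 626432
16 1503 94366 532066
17 1276 94593 437473
18 1049 94820 342653
19 822 95047 247606
20 594 95275 152331
21 365 95504 56827
22 136 56827 0

1. interest=⌊2015113·24/10000⌋=4836; principal=95869-4836=91033; balance=2015113-91033=1924080
2. interest=⌊1924080·24/10000⌋=4617; principal=95869-4617=91252; balance=1924080-91252=1832828
3. interest=⌊1832828·24/10000⌋=4398; principal=95869-4398=91471; balance=1832828-91471=1741357
4. interest=⌊1741357·24/10000⌋=4179; principal=95869-4179=91690; balance=1741357-91690=1649667
5. interest=⌊1649667·24/10000⌋=3959; principal=95869-3959=91910; balance=1649667-91910=1557757
6. interest=⌊1557757·24/10000⌋=3738; principal=95869-3738=92131; balance=1557757-92131=1465626
7. interest=⌊1465626·24/10000⌋=3517; principal=95869-3517=92352; balance=1465626-92352=1373274
8. interest=⌊1373274·24/10000⌋=3295; principal=95869-3295=92574; balance=1373274-92574=1280700
9. interest=⌊1280700·24/10000⌋=3073; principal=95869-3073=92796; balance=1280700-92796=1187904
10. interest=⌊1187904·24/10000⌋=2850; principal=95869-2850=93019; balance=1187904-93019=1094885
11. interest=⌊1094885·24/10000⌋=2627; principal=95869-2627=93242; balance=1094885-93242=1001643
12. interest=⌊1001643·24/10000⌋=2403; principal=95869-2403=93466; balance=1001643-93466=908177
13. interest=⌊908177·24/10000⌋=2179; principal=95869-2179=93690; balance=908177-93690=814487
14. interest=⌊814487·24/10000⌋=1954; principal=95869-1954=93915; balance=814487-93915=720572
15. interest=⌊720572·24/10000⌋=1729; principal=95869-1729=94140; balance=720572-94140=626432
16. interest=⌊626432·24/10000⌋=1503; principal=95869-1503=94366; balance=626432-94366=532066
17. interest=⌊532066·24/10000⌋=1276; principal=95869-1276=94593; balance=532066-94593=437473
18. interest=⌊437473·24/10000⌋=1049; principal=95869-1049=94820; balance=437473-94820=342653
19. interest=⌊342653·24/10000⌋=822; principal=95869-822=95047; balance=342653-95047=247606
20. interest=⌊247606·24/10000⌋=594; principal=95869-594=95275; balance=247606-95275=152331
21. interest=⌊152331·24/10000⌋=365; principal=95869-365=95504; balance=152331-95504=56827
22. interest=⌊56827·24/10000⌋=136; principal=min(95869-136,56827)=56827; balance=56827-56827=0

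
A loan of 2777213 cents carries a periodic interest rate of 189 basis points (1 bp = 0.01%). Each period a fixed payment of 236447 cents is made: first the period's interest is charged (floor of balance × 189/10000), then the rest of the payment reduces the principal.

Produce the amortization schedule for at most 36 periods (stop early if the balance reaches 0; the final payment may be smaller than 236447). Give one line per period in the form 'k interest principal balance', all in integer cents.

1 52489 183958 2593255
2 49012 187435 2405820
3 45469 190978 2214842
4 41860 194587 2020255
5 38182 198265 1821990
6 34435 202012 1619978
7 30617 205830 1414148
8 26727 209720 1204428
9 22763 213684 990744
10 18725 217722 773022
11 14610 221837 551185
12 10417 226030 325155
13 6145 230302 94853
14 1792 94853 0

1. interest=⌊2777213·189/10000⌋=52489; principal=236447-52489=183958; balance=2777213-183958=2593255
2. interest=⌊2593255·189/10000⌋=49012; principal=236447-49012=187435; balance=2593255-187435=2405820
3. interest=⌊2405820·189/10000⌋=45469; principal=236447-45469=190978; balance=2405820-190978=2214842
4. interest=⌊2214842·189/10000⌋=41860; principal=236447-41860=194587; balance=2214842-194587=2020255
5. interest=⌊2020255·189/10000⌋=38182; principal=236447-38182=198265; balance=2020255-198265=1821990
6. interest=⌊1821990·189/10000⌋=34435; principal=236447-34435=202012; balance=1821990-202012=1619978
7. interest=⌊1619978·189/10000⌋=30617; principal=236447-30617=205830; balance=1619978-205830=1414148
8. interest=⌊1414148·189/10000⌋=26727; principal=236447-26727=209720; balance=1414148-209720=1204428
9. interest=⌊1204428·189/10000⌋=22763; principal=236447-22763=213684; balance=1204428-213684=990744
10. interest=⌊990744·189/10000⌋=18725; principal=236447-18725=217722; balance=990744-217722=773022
11. interest=⌊773022·189/10000⌋=14610; principal=236447-14610=221837; balance=773022-221837=551185
12. interest=⌊551185·189/10000⌋=10417; principal=236447-10417=226030; balance=551185-226030=325155
13. interest=⌊325155·189/10000⌋=6145; principal=236447-6145=230302; balance=325155-230302=94853
14. interest=⌊94853·189/10000⌋=1792; principal=min(236447-1792,94853)=94853; balance=94853-94853=0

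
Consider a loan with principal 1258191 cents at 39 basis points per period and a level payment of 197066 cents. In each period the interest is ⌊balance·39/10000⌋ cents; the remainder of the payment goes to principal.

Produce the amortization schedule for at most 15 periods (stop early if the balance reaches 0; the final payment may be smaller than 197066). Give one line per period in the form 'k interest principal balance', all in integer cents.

1. interest=⌊1258191·39/10000⌋=4906; principal=197066-4906=192160; balance=1258191-192160=1066031
2. interest=⌊1066031·39/10000⌋=4157; principal=197066-4157=192909; balance=1066031-192909=873122
3. interest=⌊873122·39/10000⌋=3405; principal=197066-3405=193661; balance=873122-193661=679461
4. interest=⌊679461·39/10000⌋=2649; principal=197066-2649=194417; balance=679461-194417=485044
5. interest=⌊485044·39/10000⌋=1891; principal=197066-1891=195175; balance=485044-195175=289869
6. interest=⌊289869·39/10000⌋=1130; principal=197066-1130=195936; balance=289869-195936=93933
7. interest=⌊93933·39/10000⌋=366; principal=min(197066-366,93933)=93933; balance=93933-93933=0

1 4906 192160 1066031
2 4157 192909 873122
3 3405 193661 679461
4 2649 194417 485044
5 1891 195175 289869
6 1130 195936 93933
7 366 93933 0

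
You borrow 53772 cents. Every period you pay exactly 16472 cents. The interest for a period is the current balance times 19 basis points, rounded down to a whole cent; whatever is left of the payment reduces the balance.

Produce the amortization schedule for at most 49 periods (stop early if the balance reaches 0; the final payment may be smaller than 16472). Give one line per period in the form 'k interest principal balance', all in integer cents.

1 102 16370 37402
2 71 16401 21001
3 39 16433 4568
4 8 4568 0

1. interest=⌊53772·19/10000⌋=102; principal=16472-102=16370; balance=53772-16370=37402
2. interest=⌊37402·19/10000⌋=71; principal=16472-71=16401; balance=37402-16401=21001
3. interest=⌊21001·19/10000⌋=39; principal=16472-39=16433; balance=21001-16433=4568
4. interest=⌊4568·19/10000⌋=8; principal=min(16472-8,4568)=4568; balance=4568-4568=0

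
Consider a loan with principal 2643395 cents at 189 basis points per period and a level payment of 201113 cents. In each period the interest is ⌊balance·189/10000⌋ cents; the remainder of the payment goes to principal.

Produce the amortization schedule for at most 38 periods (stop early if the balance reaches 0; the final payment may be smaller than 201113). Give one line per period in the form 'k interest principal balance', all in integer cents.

1 49960 151153 2492242
2 47103 154010 2338232
3 44192 156921 2181311
4 41226 159887 2021424
5 38204 162909 1858515
6 35125 165988 1692527
7 31988 169125 1523402
8 28792 172321 1351081
9 25535 175578 1175503
10 22217 178896 996607
11 18835 182278 814329
12 15390 185723 628606
13 11880 189233 439373
14 8304 192809 246564
15 4660 196453 50111
16 947 50111 0

1. interest=⌊2643395·189/10000⌋=49960; principal=201113-49960=151153; balance=2643395-151153=2492242
2. interest=⌊2492242·189/10000⌋=47103; principal=201113-47103=154010; balance=2492242-154010=2338232
3. interest=⌊2338232·189/10000⌋=44192; principal=201113-44192=156921; balance=2338232-156921=2181311
4. interest=⌊2181311·189/10000⌋=41226; principal=201113-41226=159887; balance=2181311-159887=2021424
5. interest=⌊2021424·189/10000⌋=38204; principal=201113-38204=162909; balance=2021424-162909=1858515
6. interest=⌊1858515·189/10000⌋=35125; principal=201113-35125=165988; balance=1858515-165988=1692527
7. interest=⌊1692527·189/10000⌋=31988; principal=201113-31988=169125; balance=1692527-169125=1523402
8. interest=⌊1523402·189/10000⌋=28792; principal=201113-28792=172321; balance=1523402-172321=1351081
9. interest=⌊1351081·189/10000⌋=25535; principal=201113-25535=175578; balance=1351081-175578=1175503
10. interest=⌊1175503·189/10000⌋=22217; principal=201113-22217=178896; balance=1175503-178896=996607
11. interest=⌊996607·189/10000⌋=18835; principal=201113-18835=182278; balance=996607-182278=814329
12. interest=⌊814329·189/10000⌋=15390; principal=201113-15390=185723; balance=814329-185723=628606
13. interest=⌊628606·189/10000⌋=11880; principal=201113-11880=189233; balance=628606-189233=439373
14. interest=⌊439373·189/10000⌋=8304; principal=201113-8304=192809; balance=439373-192809=246564
15. interest=⌊246564·189/10000⌋=4660; principal=201113-4660=196453; balance=246564-196453=50111
16. interest=⌊50111·189/10000⌋=947; principal=min(201113-947,50111)=50111; balance=50111-50111=0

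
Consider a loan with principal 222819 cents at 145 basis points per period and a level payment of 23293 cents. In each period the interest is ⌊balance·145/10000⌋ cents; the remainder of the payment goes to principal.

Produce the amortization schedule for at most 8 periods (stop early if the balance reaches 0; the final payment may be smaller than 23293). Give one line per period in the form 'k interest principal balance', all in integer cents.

1. interest=⌊222819·145/10000⌋=3230; principal=23293-3230=20063; balance=222819-20063=202756
2. interest=⌊202756·145/10000⌋=2939; principal=23293-2939=20354; balance=202756-20354=182402
3. interest=⌊182402·145/10000⌋=2644; principal=23293-2644=20649; balance=182402-20649=161753
4. interest=⌊161753·145/10000⌋=2345; principal=23293-2345=20948; balance=161753-20948=140805
5. interest=⌊140805·145/10000⌋=2041; principal=23293-2041=21252; balance=140805-21252=119553
6. interest=⌊119553·145/10000⌋=1733; principal=23293-1733=21560; balance=119553-21560=97993
7. interest=⌊97993·145/10000⌋=1420; principal=23293-1420=21873; balance=97993-21873=76120
8. interest=⌊76120·145/10000⌋=1103; principal=23293-1103=22190; balance=76120-22190=53930

1 3230 20063 202756
2 2939 20354 182402
3 2644 20649 161753
4 2345 20948 140805
5 2041 21252 119553
6 1733 21560 97993
7 1420 21873 76120
8 1103 22190 53930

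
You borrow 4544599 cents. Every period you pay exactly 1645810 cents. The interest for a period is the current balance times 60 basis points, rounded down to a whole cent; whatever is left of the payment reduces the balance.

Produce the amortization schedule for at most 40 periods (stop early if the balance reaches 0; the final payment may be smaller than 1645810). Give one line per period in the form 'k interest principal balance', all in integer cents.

1. interest=⌊4544599·60/10000⌋=27267; principal=1645810-27267=1618543; balance=4544599-1618543=2926056
2. interest=⌊2926056·60/10000⌋=17556; principal=1645810-17556=1628254; balance=2926056-1628254=1297802
3. interest=⌊1297802·60/10000⌋=7786; principal=min(1645810-7786,1297802)=1297802; balance=1297802-1297802=0

1 27267 1618543 2926056
2 17556 1628254 1297802
3 7786 1297802 0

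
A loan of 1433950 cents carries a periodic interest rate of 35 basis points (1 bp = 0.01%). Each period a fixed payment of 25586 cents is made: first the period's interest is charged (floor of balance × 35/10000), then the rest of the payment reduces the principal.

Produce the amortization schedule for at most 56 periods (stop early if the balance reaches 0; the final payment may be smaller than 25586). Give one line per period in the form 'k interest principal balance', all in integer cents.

1 5018 20568 1413382
2 4946 20640 1392742
3 4874 20712 1372030
4 4802 20784 1351246
5 4729 20857 1330389
6 4656 20930 1309459
7 4583 21003 1288456
8 4509 21077 1267379
9 4435 21151 1246228
10 4361 21225 1225003
11 4287 21299 1203704
12 4212 21374 1182330
13 4138 21448 1160882
14 4063 21523 1139359
15 3987 21599 1117760
16 3912 21674 1096086
17 3836 21750 1074336
18 3760 21826 1052510
19 3683 21903 1030607
20 3607 21979 1008628
21 3530 22056 986572
22 3453 22133 964439
23 3375 22211 942228
24 3297 22289 919939
25 3219 22367 897572
26 3141 22445 875127
27 3062 22524 852603
28 2984 22602 830001
29 2905 22681 807320
30 2825 22761 784559
31 2745 22841 761718
32 2666 22920 738798
33 2585 23001 715797
34 2505 23081 692716
35 2424 23162 669554
36 2343 23243 646311
37 2262 23324 622987
38 2180 23406 599581
39 2098 23488 576093
40 2016 23570 552523
41 1933 23653 528870
42 1851 23735 505135
43 1767 23819 481316
44 1684 23902 457414
45 1600 23986 433428
46 1516 24070 409358
47 1432 24154 385204
48 1348 24238 360966
49 1263 24323 336643
50 1178 24408 312235
51 1092 24494 287741
52 1007 24579 263162
53 921 24665 238497
54 834 24752 213745
55 748 24838 188907
56 661 24925 163982

1. interest=⌊1433950·35/10000⌋=5018; principal=25586-5018=20568; balance=1433950-20568=1413382
2. interest=⌊1413382·35/10000⌋=4946; principal=25586-4946=20640; balance=1413382-20640=1392742
3. interest=⌊1392742·35/10000⌋=4874; principal=25586-4874=20712; balance=1392742-20712=1372030
4. interest=⌊1372030·35/10000⌋=4802; principal=25586-4802=20784; balance=1372030-20784=1351246
5. interest=⌊1351246·35/10000⌋=4729; principal=25586-4729=20857; balance=1351246-20857=1330389
6. interest=⌊1330389·35/10000⌋=4656; principal=25586-4656=20930; balance=1330389-20930=1309459
7. interest=⌊1309459·35/10000⌋=4583; principal=25586-4583=21003; balance=1309459-21003=1288456
8. interest=⌊1288456·35/10000⌋=4509; principal=25586-4509=21077; balance=1288456-21077=1267379
9. interest=⌊1267379·35/10000⌋=4435; principal=25586-4435=21151; balance=1267379-21151=1246228
10. interest=⌊1246228·35/10000⌋=4361; principal=25586-4361=21225; balance=1246228-21225=1225003
11. interest=⌊1225003·35/10000⌋=4287; principal=25586-4287=21299; balance=1225003-21299=1203704
12. interest=⌊1203704·35/10000⌋=4212; principal=25586-4212=21374; balance=1203704-21374=1182330
13. interest=⌊1182330·35/10000⌋=4138; principal=25586-4138=21448; balance=1182330-21448=1160882
14. interest=⌊1160882·35/10000⌋=4063; principal=25586-4063=21523; balance=1160882-21523=1139359
15. interest=⌊1139359·35/10000⌋=3987; principal=25586-3987=21599; balance=1139359-21599=1117760
16. interest=⌊1117760·35/10000⌋=3912; principal=25586-3912=21674; balance=1117760-21674=1096086
17. interest=⌊1096086·35/10000⌋=3836; principal=25586-3836=21750; balance=1096086-21750=1074336
18. interest=⌊1074336·35/10000⌋=3760; principal=25586-3760=21826; balance=1074336-21826=1052510
19. interest=⌊1052510·35/10000⌋=3683; principal=25586-3683=21903; balance=1052510-21903=1030607
20. interest=⌊1030607·35/10000⌋=3607; principal=25586-3607=21979; balance=1030607-21979=1008628
21. interest=⌊1008628·35/10000⌋=3530; principal=25586-3530=22056; balance=1008628-22056=986572
22. interest=⌊986572·35/10000⌋=3453; principal=25586-3453=22133; balance=986572-22133=964439
23. interest=⌊964439·35/10000⌋=3375; principal=25586-3375=22211; balance=964439-22211=942228
24. interest=⌊942228·35/10000⌋=3297; principal=25586-3297=22289; balance=942228-22289=919939
25. interest=⌊919939·35/10000⌋=3219; principal=25586-3219=22367; balance=919939-22367=897572
26. interest=⌊897572·35/10000⌋=3141; principal=25586-3141=22445; balance=897572-22445=875127
27. interest=⌊875127·35/10000⌋=3062; principal=25586-3062=22524; balance=875127-22524=852603
28. interest=⌊852603·35/10000⌋=2984; principal=25586-2984=22602; balance=852603-22602=830001
29. interest=⌊830001·35/10000⌋=2905; principal=25586-2905=22681; balance=830001-22681=807320
30. interest=⌊807320·35/10000⌋=2825; principal=25586-2825=22761; balance=807320-22761=784559
31. interest=⌊784559·35/10000⌋=2745; principal=25586-2745=22841; balance=784559-22841=761718
32. interest=⌊761718·35/10000⌋=2666; principal=25586-2666=22920; balance=761718-22920=738798
33. interest=⌊738798·35/10000⌋=2585; principal=25586-2585=23001; balance=738798-23001=715797
34. interest=⌊715797·35/10000⌋=2505; principal=25586-2505=23081; balance=715797-23081=692716
35. interest=⌊692716·35/10000⌋=2424; principal=25586-2424=23162; balance=692716-23162=669554
36. interest=⌊669554·35/10000⌋=2343; principal=25586-2343=23243; balance=669554-23243=646311
37. interest=⌊646311·35/10000⌋=2262; principal=25586-2262=23324; balance=646311-23324=622987
38. interest=⌊622987·35/10000⌋=2180; principal=25586-2180=23406; balance=622987-23406=599581
39. interest=⌊599581·35/10000⌋=2098; principal=25586-2098=23488; balance=599581-23488=576093
40. interest=⌊576093·35/10000⌋=2016; principal=25586-2016=23570; balance=576093-23570=552523
41. interest=⌊552523·35/10000⌋=1933; principal=25586-1933=23653; balance=552523-23653=528870
42. interest=⌊528870·35/10000⌋=1851; principal=25586-1851=23735; balance=528870-23735=505135
43. interest=⌊505135·35/10000⌋=1767; principal=25586-1767=23819; balance=505135-23819=481316
44. interest=⌊481316·35/10000⌋=1684; principal=25586-1684=23902; balance=481316-23902=457414
45. interest=⌊457414·35/10000⌋=1600; principal=25586-1600=23986; balance=457414-23986=433428
46. interest=⌊433428·35/10000⌋=1516; principal=25586-1516=24070; balance=433428-24070=409358
47. interest=⌊409358·35/10000⌋=1432; principal=25586-1432=24154; balance=409358-24154=385204
48. interest=⌊385204·35/10000⌋=1348; principal=25586-1348=24238; balance=385204-24238=360966
49. interest=⌊360966·35/10000⌋=1263; principal=25586-1263=24323; balance=360966-24323=336643
50. interest=⌊336643·35/10000⌋=1178; principal=25586-1178=24408; balance=336643-24408=312235
51. interest=⌊312235·35/10000⌋=1092; principal=25586-1092=24494; balance=312235-24494=287741
52. interest=⌊287741·35/10000⌋=1007; principal=25586-1007=24579; balance=287741-24579=263162
53. interest=⌊263162·35/10000⌋=921; principal=25586-921=24665; balance=263162-24665=238497
54. interest=⌊238497·35/10000⌋=834; principal=25586-834=24752; balance=238497-24752=213745
55. interest=⌊213745·35/10000⌋=748; principal=25586-748=24838; balance=213745-24838=188907
56. interest=⌊188907·35/10000⌋=661; principal=25586-661=24925; balance=188907-24925=163982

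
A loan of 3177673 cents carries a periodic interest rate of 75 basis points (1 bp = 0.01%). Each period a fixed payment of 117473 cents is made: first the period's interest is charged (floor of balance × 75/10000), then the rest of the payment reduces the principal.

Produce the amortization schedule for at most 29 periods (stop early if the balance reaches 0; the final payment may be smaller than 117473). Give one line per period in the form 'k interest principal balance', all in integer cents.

1 23832 93641 3084032
2 23130 94343 2989689
3 22422 95051 2894638
4 21709 95764 2798874
5 20991 96482 2702392
6 20267 97206 2605186
7 19538 97935 2507251
8 18804 98669 2408582
9 18064 99409 2309173
10 17318 100155 2209018
11 16567 100906 2108112
12 15810 101663 2006449
13 15048 102425 1904024
14 14280 103193 1800831
15 13506 103967 1696864
16 12726 104747 1592117
17 11940 105533 1486584
18 11149 106324 1380260
19 10351 107122 1273138
20 9548 107925 1165213
21 8739 108734 1056479
22 7923 109550 946929
23 7101 110372 836557
24 6274 111199 725358
25 5440 112033 613325
26 4599 112874 500451
27 3753 113720 386731
28 2900 114573 272158
29 2041 115432 156726

1. interest=⌊3177673·75/10000⌋=23832; principal=117473-23832=93641; balance=3177673-93641=3084032
2. interest=⌊3084032·75/10000⌋=23130; principal=117473-23130=94343; balance=3084032-94343=2989689
3. interest=⌊2989689·75/10000⌋=22422; principal=117473-22422=95051; balance=2989689-95051=2894638
4. interest=⌊2894638·75/10000⌋=21709; principal=117473-21709=95764; balance=2894638-95764=2798874
5. interest=⌊2798874·75/10000⌋=20991; principal=117473-20991=96482; balance=2798874-96482=2702392
6. interest=⌊2702392·75/10000⌋=20267; principal=117473-20267=97206; balance=2702392-97206=2605186
7. interest=⌊2605186·75/10000⌋=19538; principal=117473-19538=97935; balance=2605186-97935=2507251
8. interest=⌊2507251·75/10000⌋=18804; principal=117473-18804=98669; balance=2507251-98669=2408582
9. interest=⌊2408582·75/10000⌋=18064; principal=117473-18064=99409; balance=2408582-99409=2309173
10. interest=⌊2309173·75/10000⌋=17318; principal=117473-17318=100155; balance=2309173-100155=2209018
11. interest=⌊2209018·75/10000⌋=16567; principal=117473-16567=100906; balance=2209018-100906=2108112
12. interest=⌊2108112·75/10000⌋=15810; principal=117473-15810=101663; balance=2108112-101663=2006449
13. interest=⌊2006449·75/10000⌋=15048; principal=117473-15048=102425; balance=2006449-102425=1904024
14. interest=⌊1904024·75/10000⌋=14280; principal=117473-14280=103193; balance=1904024-103193=1800831
15. interest=⌊1800831·75/10000⌋=13506; principal=117473-13506=103967; balance=1800831-103967=1696864
16. interest=⌊1696864·75/10000⌋=12726; principal=117473-12726=104747; balance=1696864-104747=1592117
17. interest=⌊1592117·75/10000⌋=11940; principal=117473-11940=105533; balance=1592117-105533=1486584
18. interest=⌊1486584·75/10000⌋=11149; principal=117473-11149=106324; balance=1486584-106324=1380260
19. interest=⌊1380260·75/10000⌋=10351; principal=117473-10351=107122; balance=1380260-107122=1273138
20. interest=⌊1273138·75/10000⌋=9548; principal=117473-9548=107925; balance=1273138-107925=1165213
21. interest=⌊1165213·75/10000⌋=8739; principal=117473-8739=108734; balance=1165213-108734=1056479
22. interest=⌊1056479·75/10000⌋=7923; principal=117473-7923=109550; balance=1056479-109550=946929
23. interest=⌊946929·75/10000⌋=7101; principal=117473-7101=110372; balance=946929-110372=836557
24. interest=⌊836557·75/10000⌋=6274; principal=117473-6274=111199; balance=836557-111199=725358
25. interest=⌊725358·75/10000⌋=5440; principal=117473-5440=112033; balance=725358-112033=613325
26. interest=⌊613325·75/10000⌋=4599; principal=117473-4599=112874; balance=613325-112874=500451
27. interest=⌊500451·75/10000⌋=3753; principal=117473-3753=113720; balance=500451-113720=386731
28. interest=⌊386731·75/10000⌋=2900; principal=117473-2900=114573; balance=386731-114573=272158
29. interest=⌊272158·75/10000⌋=2041; principal=117473-2041=115432; balance=272158-115432=156726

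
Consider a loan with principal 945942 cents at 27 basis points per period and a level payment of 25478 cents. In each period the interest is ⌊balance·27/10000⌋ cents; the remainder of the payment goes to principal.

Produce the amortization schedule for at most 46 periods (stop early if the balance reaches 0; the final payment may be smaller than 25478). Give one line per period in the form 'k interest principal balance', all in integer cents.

1 2554 22924 923018
2 2492 22986 900032
3 2430 23048 876984
4 2367 23111 853873
5 2305 23173 830700
6 2242 23236 807464
7 2180 23298 784166
8 2117 23361 760805
9 2054 23424 737381
10 1990 23488 713893
11 1927 23551 690342
12 1863 23615 666727
13 1800 23678 643049
14 1736 23742 619307
15 1672 23806 595501
16 1607 23871 571630
17 1543 23935 547695
18 1478 24000 523695
19 1413 24065 499630
20 1349 24129 475501
21 1283 24195 451306
22 1218 24260 427046
23 1153 24325 402721
24 1087 24391 378330
25 1021 24457 353873
26 955 24523 329350
27 889 24589 304761
28 822 24656 280105
29 756 24722 255383
30 689 24789 230594
31 622 24856 205738
32 555 24923 180815
33 488 24990 155825
34 420 25058 130767
35 353 25125 105642
36 285 25193 80449
37 217 25261 55188
38 149 25329 29859
39 80 25398 4461
40 12 4461 0

1. interest=⌊945942·27/10000⌋=2554; principal=25478-2554=22924; balance=945942-22924=923018
2. interest=⌊923018·27/10000⌋=2492; principal=25478-2492=22986; balance=923018-22986=900032
3. interest=⌊900032·27/10000⌋=2430; principal=25478-2430=23048; balance=900032-23048=876984
4. interest=⌊876984·27/10000⌋=2367; principal=25478-2367=23111; balance=876984-23111=853873
5. interest=⌊853873·27/10000⌋=2305; principal=25478-2305=23173; balance=853873-23173=830700
6. interest=⌊830700·27/10000⌋=2242; principal=25478-2242=23236; balance=830700-23236=807464
7. interest=⌊807464·27/10000⌋=2180; principal=25478-2180=23298; balance=807464-23298=784166
8. interest=⌊784166·27/10000⌋=2117; principal=25478-2117=23361; balance=784166-23361=760805
9. interest=⌊760805·27/10000⌋=2054; principal=25478-2054=23424; balance=760805-23424=737381
10. interest=⌊737381·27/10000⌋=1990; principal=25478-1990=23488; balance=737381-23488=713893
11. interest=⌊713893·27/10000⌋=1927; principal=25478-1927=23551; balance=713893-23551=690342
12. interest=⌊690342·27/10000⌋=1863; principal=25478-1863=23615; balance=690342-23615=666727
13. interest=⌊666727·27/10000⌋=1800; principal=25478-1800=23678; balance=666727-23678=643049
14. interest=⌊643049·27/10000⌋=1736; principal=25478-1736=23742; balance=643049-23742=619307
15. interest=⌊619307·27/10000⌋=1672; principal=25478-1672=23806; balance=619307-23806=595501
16. interest=⌊595501·27/10000⌋=1607; principal=25478-1607=23871; balance=595501-23871=571630
17. interest=⌊571630·27/10000⌋=1543; principal=25478-1543=23935; balance=571630-23935=547695
18. interest=⌊547695·27/10000⌋=1478; principal=25478-1478=24000; balance=547695-24000=523695
19. interest=⌊523695·27/10000⌋=1413; principal=25478-1413=24065; balance=523695-24065=499630
20. interest=⌊499630·27/10000⌋=1349; principal=25478-1349=24129; balance=499630-24129=475501
21. interest=⌊475501·27/10000⌋=1283; principal=25478-1283=24195; balance=475501-24195=451306
22. interest=⌊451306·27/10000⌋=1218; principal=25478-1218=24260; balance=451306-24260=427046
23. interest=⌊427046·27/10000⌋=1153; principal=25478-1153=24325; balance=427046-24325=402721
24. interest=⌊402721·27/10000⌋=1087; principal=25478-1087=24391; balance=402721-24391=378330
25. interest=⌊378330·27/10000⌋=1021; principal=25478-1021=24457; balance=378330-24457=353873
26. interest=⌊353873·27/10000⌋=955; principal=25478-955=24523; balance=353873-24523=329350
27. interest=⌊329350·27/10000⌋=889; principal=25478-889=24589; balance=329350-24589=304761
28. interest=⌊304761·27/10000⌋=822; principal=25478-822=24656; balance=304761-24656=280105
29. interest=⌊280105·27/10000⌋=756; principal=25478-756=24722; balance=280105-24722=255383
30. interest=⌊255383·27/10000⌋=689; principal=25478-689=24789; balance=255383-24789=230594
31. interest=⌊230594·27/10000⌋=622; principal=25478-622=24856; balance=230594-24856=205738
32. interest=⌊205738·27/10000⌋=555; principal=25478-555=24923; balance=205738-24923=180815
33. interest=⌊180815·27/10000⌋=488; principal=25478-488=24990; balance=180815-24990=155825
34. interest=⌊155825·27/10000⌋=420; principal=25478-420=25058; balance=155825-25058=130767
35. interest=⌊130767·27/10000⌋=353; principal=25478-353=25125; balance=130767-25125=105642
36. interest=⌊105642·27/10000⌋=285; principal=25478-285=25193; balance=105642-25193=80449
37. interest=⌊80449·27/10000⌋=217; principal=25478-217=25261; balance=80449-25261=55188
38. interest=⌊55188·27/10000⌋=149; principal=25478-149=25329; balance=55188-25329=29859
39. interest=⌊29859·27/10000⌋=80; principal=25478-80=25398; balance=29859-25398=4461
40. interest=⌊4461·27/10000⌋=12; principal=min(25478-12,4461)=4461; balance=4461-4461=0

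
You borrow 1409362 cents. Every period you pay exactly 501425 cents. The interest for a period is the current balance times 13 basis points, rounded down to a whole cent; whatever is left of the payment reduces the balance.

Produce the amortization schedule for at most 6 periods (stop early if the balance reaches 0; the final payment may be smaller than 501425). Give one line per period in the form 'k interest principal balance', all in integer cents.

1 1832 499593 909769
2 1182 500243 409526
3 532 409526 0

1. interest=⌊1409362·13/10000⌋=1832; principal=501425-1832=499593; balance=1409362-499593=909769
2. interest=⌊909769·13/10000⌋=1182; principal=501425-1182=500243; balance=909769-500243=409526
3. interest=⌊409526·13/10000⌋=532; principal=min(501425-532,409526)=409526; balance=409526-409526=0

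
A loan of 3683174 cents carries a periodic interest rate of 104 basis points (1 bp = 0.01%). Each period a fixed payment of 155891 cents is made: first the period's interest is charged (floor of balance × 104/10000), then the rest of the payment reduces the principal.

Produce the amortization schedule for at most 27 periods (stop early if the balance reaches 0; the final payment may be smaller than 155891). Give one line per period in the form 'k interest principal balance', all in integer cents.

1. interest=⌊3683174·104/10000⌋=38305; principal=155891-38305=117586; balance=3683174-117586=3565588
2. interest=⌊3565588·104/10000⌋=37082; principal=155891-37082=118809; balance=3565588-118809=3446779
3. interest=⌊3446779·104/10000⌋=35846; principal=155891-35846=120045; balance=3446779-120045=3326734
4. interest=⌊3326734·104/10000⌋=34598; principal=155891-34598=121293; balance=3326734-121293=3205441
5. interest=⌊3205441·104/10000⌋=33336; principal=155891-33336=122555; balance=3205441-122555=3082886
6. interest=⌊3082886·104/10000⌋=32062; principal=155891-32062=123829; balance=3082886-123829=2959057
7. interest=⌊2959057·104/10000⌋=30774; principal=155891-30774=125117; balance=2959057-125117=2833940
8. interest=⌊2833940·104/10000⌋=29472; principal=155891-29472=126419; balance=2833940-126419=2707521
9. interest=⌊2707521·104/10000⌋=28158; principal=155891-28158=127733; balance=2707521-127733=2579788
10. interest=⌊2579788·104/10000⌋=26829; principal=155891-26829=129062; balance=2579788-129062=2450726
11. interest=⌊2450726·104/10000⌋=25487; principal=155891-25487=130404; balance=2450726-130404=2320322
12. interest=⌊2320322·104/10000⌋=24131; principal=155891-24131=131760; balance=2320322-131760=2188562
13. interest=⌊2188562·104/10000⌋=22761; principal=155891-22761=133130; balance=2188562-133130=2055432
14. interest=⌊2055432·104/10000⌋=21376; principal=155891-21376=134515; balance=2055432-134515=1920917
15. interest=⌊1920917·104/10000⌋=19977; principal=155891-19977=135914; balance=1920917-135914=1785003
16. interest=⌊1785003·104/10000⌋=18564; principal=155891-18564=137327; balance=1785003-137327=1647676
17. interest=⌊1647676·104/10000⌋=17135; principal=155891-17135=138756; balance=1647676-138756=1508920
18. interest=⌊1508920·104/10000⌋=15692; principal=155891-15692=140199; balance=1508920-140199=1368721
19. interest=⌊1368721·104/10000⌋=14234; principal=155891-14234=141657; balance=1368721-141657=1227064
20. interest=⌊1227064·104/10000⌋=12761; principal=155891-12761=143130; balance=1227064-143130=1083934
21. interest=⌊1083934·104/10000⌋=11272; principal=155891-11272=144619; balance=1083934-144619=939315
22. interest=⌊939315·104/10000⌋=9768; principal=155891-9768=146123; balance=939315-146123=793192
23. interest=⌊793192·104/10000⌋=8249; principal=155891-8249=147642; balance=793192-147642=645550
24. interest=⌊645550·104/10000⌋=6713; principal=155891-6713=149178; balance=645550-149178=496372
25. interest=⌊496372·104/10000⌋=5162; principal=155891-5162=150729; balance=496372-150729=345643
26. interest=⌊345643·104/10000⌋=3594; principal=155891-3594=152297; balance=345643-152297=193346
27. interest=⌊193346·104/10000⌋=2010; principal=155891-2010=153881; balance=193346-153881=39465

1 38305 117586 3565588
2 37082 118809 3446779
3 35846 120045 3326734
4 34598 121293 3205441
5 33336 122555 3082886
6 32062 123829 2959057
7 30774 125117 2833940
8 29472 126419 2707521
9 28158 127733 2579788
10 26829 129062 2450726
11 25487 130404 2320322
12 24131 131760 2188562
13 22761 133130 2055432
14 21376 134515 1920917
15 19977 135914 1785003
16 18564 137327 1647676
17 17135 138756 1508920
18 15692 140199 1368721
19 14234 141657 1227064
20 12761 143130 1083934
21 11272 144619 939315
22 9768 146123 793192
23 8249 147642 645550
24 6713 149178 496372
25 5162 150729 345643
26 3594 152297 193346
27 2010 153881 39465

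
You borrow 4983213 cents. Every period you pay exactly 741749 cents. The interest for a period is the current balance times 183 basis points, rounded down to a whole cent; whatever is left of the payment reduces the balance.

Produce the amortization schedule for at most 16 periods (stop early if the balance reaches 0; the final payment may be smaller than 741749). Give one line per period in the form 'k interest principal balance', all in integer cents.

1 91192 650557 4332656
2 79287 662462 3670194
3 67164 674585 2995609
4 54819 686930 2308679
5 42248 699501 1609178
6 29447 712302 896876
7 16412 725337 171539
8 3139 171539 0

1. interest=⌊4983213·183/10000⌋=91192; principal=741749-91192=650557; balance=4983213-650557=4332656
2. interest=⌊4332656·183/10000⌋=79287; principal=741749-79287=662462; balance=4332656-662462=3670194
3. interest=⌊3670194·183/10000⌋=67164; principal=741749-67164=674585; balance=3670194-674585=2995609
4. interest=⌊2995609·183/10000⌋=54819; principal=741749-54819=686930; balance=2995609-686930=2308679
5. interest=⌊2308679·183/10000⌋=42248; principal=741749-42248=699501; balance=2308679-699501=1609178
6. interest=⌊1609178·183/10000⌋=29447; principal=741749-29447=712302; balance=1609178-712302=896876
7. interest=⌊896876·183/10000⌋=16412; principal=741749-16412=725337; balance=896876-725337=171539
8. interest=⌊171539·183/10000⌋=3139; principal=min(741749-3139,171539)=171539; balance=171539-171539=0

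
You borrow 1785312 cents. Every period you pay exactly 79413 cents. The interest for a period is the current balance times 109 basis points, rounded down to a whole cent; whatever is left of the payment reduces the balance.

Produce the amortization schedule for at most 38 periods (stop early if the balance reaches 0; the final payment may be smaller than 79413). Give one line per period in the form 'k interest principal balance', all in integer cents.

1 19459 59954 1725358
2 18806 60607 1664751
3 18145 61268 1603483
4 17477 61936 1541547
5 16802 62611 1478936
6 16120 63293 1415643
7 15430 63983 1351660
8 14733 64680 1286980
9 14028 65385 1221595
10 13315 66098 1155497
11 12594 66819 1088678
12 11866 67547 1021131
13 11130 68283 952848
14 10386 69027 883821
15 9633 69780 814041
16 8873 70540 743501
17 8104 71309 672192
18 7326 72087 600105
19 6541 72872 527233
20 5746 73667 453566
21 4943 74470 379096
22 4132 75281 303815
23 3311 76102 227713
24 2482 76931 150782
25 1643 77770 73012
26 795 73012 0

1. interest=⌊1785312·109/10000⌋=19459; principal=79413-19459=59954; balance=1785312-59954=1725358
2. interest=⌊1725358·109/10000⌋=18806; principal=79413-18806=60607; balance=1725358-60607=1664751
3. interest=⌊1664751·109/10000⌋=18145; principal=79413-18145=61268; balance=1664751-61268=1603483
4. interest=⌊1603483·109/10000⌋=17477; principal=79413-17477=61936; balance=1603483-61936=1541547
5. interest=⌊1541547·109/10000⌋=16802; principal=79413-16802=62611; balance=1541547-62611=1478936
6. interest=⌊1478936·109/10000⌋=16120; principal=79413-16120=63293; balance=1478936-63293=1415643
7. interest=⌊1415643·109/10000⌋=15430; principal=79413-15430=63983; balance=1415643-63983=1351660
8. interest=⌊1351660·109/10000⌋=14733; principal=79413-14733=64680; balance=1351660-64680=1286980
9. interest=⌊1286980·109/10000⌋=14028; principal=79413-14028=65385; balance=1286980-65385=1221595
10. interest=⌊1221595·109/10000⌋=13315; principal=79413-13315=66098; balance=1221595-66098=1155497
11. interest=⌊1155497·109/10000⌋=12594; principal=79413-12594=66819; balance=1155497-66819=1088678
12. interest=⌊1088678·109/10000⌋=11866; principal=79413-11866=67547; balance=1088678-67547=1021131
13. interest=⌊1021131·109/10000⌋=11130; principal=79413-11130=68283; balance=1021131-68283=952848
14. interest=⌊952848·109/10000⌋=10386; principal=79413-10386=69027; balance=952848-69027=883821
15. interest=⌊883821·109/10000⌋=9633; principal=79413-9633=69780; balance=883821-69780=814041
16. interest=⌊814041·109/10000⌋=8873; principal=79413-8873=70540; balance=814041-70540=743501
17. interest=⌊743501·109/10000⌋=8104; principal=79413-8104=71309; balance=743501-71309=672192
18. interest=⌊672192·109/10000⌋=7326; principal=79413-7326=72087; balance=672192-72087=600105
19. interest=⌊600105·109/10000⌋=6541; principal=79413-6541=72872; balance=600105-72872=527233
20. interest=⌊527233·109/10000⌋=5746; principal=79413-5746=73667; balance=527233-73667=453566
21. interest=⌊453566·109/10000⌋=4943; principal=79413-4943=74470; balance=453566-74470=379096
22. interest=⌊379096·109/10000⌋=4132; principal=79413-4132=75281; balance=379096-75281=303815
23. interest=⌊303815·109/10000⌋=3311; principal=79413-3311=76102; balance=303815-76102=227713
24. interest=⌊227713·109/10000⌋=2482; principal=79413-2482=76931; balance=227713-76931=150782
25. interest=⌊150782·109/10000⌋=1643; principal=79413-1643=77770; balance=150782-77770=73012
26. interest=⌊73012·109/10000⌋=795; principal=min(79413-795,73012)=73012; balance=73012-73012=0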